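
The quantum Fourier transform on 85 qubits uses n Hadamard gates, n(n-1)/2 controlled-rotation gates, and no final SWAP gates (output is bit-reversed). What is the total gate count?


Hadamard gates: 85
Controlled rotations: n*(n-1)/2 = 85*84/2 = 3570
SWAP gates: 0 (omitted)
Total = 85 + 3570
= 3655

3655


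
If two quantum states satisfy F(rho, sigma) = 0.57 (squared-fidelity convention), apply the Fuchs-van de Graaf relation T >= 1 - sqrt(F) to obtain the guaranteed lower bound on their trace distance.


Fuchs-van de Graaf (squared-fidelity convention): 1 - sqrt(F) <= T <= sqrt(1 - F).
Lower bound: T >= 1 - sqrt(F)
sqrt(F) = sqrt(0.57) = 0.7550
T >= 1 - 0.7550
T >= 0.2450

0.2450


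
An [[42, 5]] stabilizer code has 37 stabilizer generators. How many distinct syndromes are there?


Each stabilizer generator gives a binary (+1 or -1) measurement outcome.
With 37 independent generators:
Total syndromes = 2^37
= 137438953472

137438953472


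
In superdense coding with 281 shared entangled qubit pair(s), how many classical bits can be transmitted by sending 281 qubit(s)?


Superdense coding allows 2 classical bits per shared entangled pair.
281 pair(s) -> 2 * 281 = 562 classical bits

562


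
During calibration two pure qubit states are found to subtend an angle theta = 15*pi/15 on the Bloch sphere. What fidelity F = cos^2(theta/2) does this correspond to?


For states separated by angle theta on Bloch sphere:
F = cos^2(theta/2)
theta = 15*pi/15 = 3.1416
theta/2 = 1.5708
cos(theta/2) = 0.0000
F = 0.0000

0.0000


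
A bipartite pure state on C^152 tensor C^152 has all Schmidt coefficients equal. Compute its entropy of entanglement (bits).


For a maximally entangled state in d x d:
S = log2(d) = log2(152)
= 7.2479

7.2479


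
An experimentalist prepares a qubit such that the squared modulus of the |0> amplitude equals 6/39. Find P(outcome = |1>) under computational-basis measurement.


|alpha|^2 = 6/39 = 0.1538
|beta|^2 = 1 - 6/39 = 33/39 = 0.8462
P(|1>) = |beta|^2 = 0.8462

0.8462


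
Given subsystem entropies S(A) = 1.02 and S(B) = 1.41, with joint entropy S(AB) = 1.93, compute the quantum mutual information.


I(A:B) = S(A) + S(B) - S(AB)
= 1.02 + 1.41 - 1.93
= 0.5000

0.5000


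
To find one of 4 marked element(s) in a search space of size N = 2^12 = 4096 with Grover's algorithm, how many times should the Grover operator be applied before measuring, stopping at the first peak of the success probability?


After j Grover iterations the success probability is P(j) = sin^2((2j+1)*theta), where sin(theta) = sqrt(k/N).
N = 2^12 = 4096, k = 4
sin(theta) = sqrt(k/N) = 0.03125
theta = arcsin(sqrt(k/N)) = 0.0312550885 rad
P(j) reaches its first maximum when (2j+1)*theta is as close as possible to pi/2, i.e. j = round(pi/(4*theta) - 1/2).
pi/(4*theta) - 1/2 = 24.6286
(For comparison, the common estimate pi/4 * sqrt(N/k) = 25.1327; the exact maximiser is used here.)
Optimal iterations = 25

25


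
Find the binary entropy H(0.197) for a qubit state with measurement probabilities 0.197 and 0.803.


S = -p*log2(p) - (1-p)*log2(1-p)
p = 0.1970, 1-p = 0.8030
= -0.1970 * log2(0.1970) - 0.8030 * log2(0.8030)
= -(-0.4617) - (-0.2542)
= 0.7159

0.7159


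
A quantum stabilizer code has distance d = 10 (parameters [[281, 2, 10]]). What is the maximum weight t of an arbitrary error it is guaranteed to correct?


Code parameters: [[281, 2, 10]], distance d = 10.
Number of correctable errors = floor((d-1)/2)
= floor((10 - 1)/2)
= floor(9/2)
= 4

4


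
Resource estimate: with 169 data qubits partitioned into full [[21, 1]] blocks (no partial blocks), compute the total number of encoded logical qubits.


Each code block uses 21 physical qubits for 1 logical qubit(s).
Number of complete blocks = floor(169 / 21) = 8
Logical qubits = 8 * 1
= 8

8


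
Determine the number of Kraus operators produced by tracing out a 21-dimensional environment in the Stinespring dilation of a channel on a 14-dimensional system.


Tracing out the environment in an orthonormal basis {|i>_E} gives Kraus operators K_i = <i|_E U |0>_E.
Number of Kraus operators = dim(H_env) = d_env
= 21

21


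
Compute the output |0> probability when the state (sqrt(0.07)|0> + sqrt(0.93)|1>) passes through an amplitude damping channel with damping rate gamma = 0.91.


For amplitude damping with parameter gamma on state sqrt(a)|0> + sqrt(b)|1>:
alpha^2 = 0.07, beta^2 = 0.93
P(|0>) = alpha^2 + gamma * beta^2
= 0.07 + 0.91 * 0.93
= 0.07 + 0.8463
= 0.9163

0.9163


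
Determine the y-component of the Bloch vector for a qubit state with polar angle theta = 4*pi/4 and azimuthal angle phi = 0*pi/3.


theta = 3.1416, phi = 0.0000
r_y = sin(theta)*sin(phi) = 0.0000 * 0.0000
r_y = 0.0000

0.0000


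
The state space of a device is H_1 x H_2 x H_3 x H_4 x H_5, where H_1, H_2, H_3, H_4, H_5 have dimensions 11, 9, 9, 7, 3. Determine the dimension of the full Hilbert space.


dim(H_1 x H_2 x H_3 x H_4 x H_5) = 11 * 9 * 9 * 7 * 3
= 99 * 9 * 7 * 3
= 891 * 7 * 3
= 6237 * 3
= 18711

18711


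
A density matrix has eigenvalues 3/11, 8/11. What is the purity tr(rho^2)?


tr(rho^2) = sum of eigenvalues squared
= (3/11)^2 + (8/11)^2
= (9 + 64) / 121
= 73/121
= 0.6033

0.6033


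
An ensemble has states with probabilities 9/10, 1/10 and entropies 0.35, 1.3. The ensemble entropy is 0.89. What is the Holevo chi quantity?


chi = S(rho) - sum_i p_i * S(rho_i)
Weighted entropy = 9/10 * 0.35 + 1/10 * 1.3
= 0.4450
chi = 0.89 - 0.4450
= 0.4450

0.4450


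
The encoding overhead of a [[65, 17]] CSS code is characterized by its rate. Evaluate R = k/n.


Code rate R = k/n
= 17/65
= 0.2615

0.2615


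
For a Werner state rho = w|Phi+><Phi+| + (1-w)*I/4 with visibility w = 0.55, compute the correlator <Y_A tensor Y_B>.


|Phi+> = (|00> + |11>)/sqrt(2)
For the pure Bell state, <Y_A Y_B> = -1 (Bell-state Pauli correlator).
The maximally-mixed part I/4 has tr(I/4 * P tensor P) = 0 for any traceless Pauli P.
So <Y_A Y_B>_rho = w * (-1) + (1 - w) * 0
= 0.55 * (-1)
= -0.5500

-0.5500


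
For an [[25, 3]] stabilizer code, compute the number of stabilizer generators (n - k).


For an [[n,k]] stabilizer code:
Number of stabilizer generators = n - k
= 25 - 3
= 22

22


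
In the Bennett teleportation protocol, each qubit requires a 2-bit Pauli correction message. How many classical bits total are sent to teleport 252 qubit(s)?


Quantum teleportation requires 2 classical bits per qubit teleported.
252 qubit(s) -> 2 * 252 = 504 classical bits

504


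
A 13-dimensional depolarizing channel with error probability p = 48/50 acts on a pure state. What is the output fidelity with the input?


F = (1-p) + p/d
= (1 - 0.9600) + 0.9600/13
= 0.0400 + 0.0738
= 0.1138

0.1138


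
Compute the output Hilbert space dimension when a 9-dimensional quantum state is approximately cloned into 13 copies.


Output space = H^(tensor 13) where dim(H) = 9
dim = 9^13
= 81 (after 2 factors)
= 729 (after 3 factors)
= 6561 (after 4 factors)
= 59049 (after 5 factors)
= 531441 (after 6 factors)
= 4782969 (after 7 factors)
= 43046721 (after 8 factors)
= 387420489 (after 9 factors)
= 3486784401 (after 10 factors)
= 31381059609 (after 11 factors)
= 282429536481 (after 12 factors)
= 2541865828329 (after 13 factors)
= 2541865828329

2541865828329


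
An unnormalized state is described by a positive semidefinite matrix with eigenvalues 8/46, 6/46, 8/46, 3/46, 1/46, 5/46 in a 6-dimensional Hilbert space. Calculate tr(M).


tr(M) = sum of eigenvalues
= 8/46 + 6/46 + 8/46 + 3/46 + 1/46 + 5/46
= 31/46
= 0.6739

0.6739


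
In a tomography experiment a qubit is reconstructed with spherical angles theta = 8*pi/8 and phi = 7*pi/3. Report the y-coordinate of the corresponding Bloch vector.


theta = 3.1416, phi = 7.3304
r_y = sin(theta)*sin(phi) = 0.0000 * 0.8660
r_y = 0.0000

0.0000


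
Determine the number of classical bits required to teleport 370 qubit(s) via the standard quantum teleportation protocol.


Quantum teleportation requires 2 classical bits per qubit teleported.
370 qubit(s) -> 2 * 370 = 740 classical bits

740


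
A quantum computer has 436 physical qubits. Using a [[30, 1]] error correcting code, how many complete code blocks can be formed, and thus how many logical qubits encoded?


Each code block uses 30 physical qubits for 1 logical qubit(s).
Number of complete blocks = floor(436 / 30) = 14
Logical qubits = 14 * 1
= 14

14


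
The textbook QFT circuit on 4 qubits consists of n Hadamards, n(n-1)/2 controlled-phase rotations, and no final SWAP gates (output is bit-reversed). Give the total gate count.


Hadamard gates: 4
Controlled rotations: n*(n-1)/2 = 4*3/2 = 6
SWAP gates: 0 (omitted)
Total = 4 + 6
= 10

10


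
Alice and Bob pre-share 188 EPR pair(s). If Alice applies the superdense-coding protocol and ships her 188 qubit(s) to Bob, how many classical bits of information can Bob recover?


Superdense coding allows 2 classical bits per shared entangled pair.
188 pair(s) -> 2 * 188 = 376 classical bits

376


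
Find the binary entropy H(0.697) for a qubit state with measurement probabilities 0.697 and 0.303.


S = -p*log2(p) - (1-p)*log2(1-p)
p = 0.6970, 1-p = 0.3030
= -0.6970 * log2(0.6970) - 0.3030 * log2(0.3030)
= -(-0.3630) - (-0.5220)
= 0.8849

0.8849


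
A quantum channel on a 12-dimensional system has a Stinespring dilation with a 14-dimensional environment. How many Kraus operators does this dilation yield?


Tracing out the environment in an orthonormal basis {|i>_E} gives Kraus operators K_i = <i|_E U |0>_E.
Number of Kraus operators = dim(H_env) = d_env
= 14

14


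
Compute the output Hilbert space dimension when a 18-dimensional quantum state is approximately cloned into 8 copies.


Output space = H^(tensor 8) where dim(H) = 18
dim = 18^8
= 324 (after 2 factors)
= 5832 (after 3 factors)
= 104976 (after 4 factors)
= 1889568 (after 5 factors)
= 34012224 (after 6 factors)
= 612220032 (after 7 factors)
= 11019960576 (after 8 factors)
= 11019960576

11019960576


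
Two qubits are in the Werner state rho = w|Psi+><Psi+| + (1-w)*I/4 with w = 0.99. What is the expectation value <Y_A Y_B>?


|Psi+> = (|01> + |10>)/sqrt(2)
For the pure Bell state, <Y_A Y_B> = +1 (Bell-state Pauli correlator).
The maximally-mixed part I/4 has tr(I/4 * P tensor P) = 0 for any traceless Pauli P.
So <Y_A Y_B>_rho = w * (+1) + (1 - w) * 0
= 0.99 * (+1)
= 0.9900

0.9900


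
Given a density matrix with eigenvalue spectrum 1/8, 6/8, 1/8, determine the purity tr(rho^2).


tr(rho^2) = sum of eigenvalues squared
= (1/8)^2 + (6/8)^2 + (1/8)^2
= (1 + 36 + 1) / 64
= 38/64
= 0.5938

0.5938


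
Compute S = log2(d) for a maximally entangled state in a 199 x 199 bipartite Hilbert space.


For a maximally entangled state in d x d:
S = log2(d) = log2(199)
= 7.6366

7.6366


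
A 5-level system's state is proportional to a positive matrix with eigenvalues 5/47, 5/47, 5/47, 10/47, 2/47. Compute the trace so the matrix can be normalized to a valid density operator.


tr(M) = sum of eigenvalues
= 5/47 + 5/47 + 5/47 + 10/47 + 2/47
= 27/47
= 0.5745

0.5745


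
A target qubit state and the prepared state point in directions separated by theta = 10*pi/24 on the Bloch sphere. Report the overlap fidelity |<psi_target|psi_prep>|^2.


For states separated by angle theta on Bloch sphere:
F = cos^2(theta/2)
theta = 10*pi/24 = 1.3090
theta/2 = 0.6545
cos(theta/2) = 0.7934
F = 0.6294

0.6294


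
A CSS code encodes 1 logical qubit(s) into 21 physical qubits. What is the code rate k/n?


Code rate R = k/n
= 1/21
= 0.0476

0.0476


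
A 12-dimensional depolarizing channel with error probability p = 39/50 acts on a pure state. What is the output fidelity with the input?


F = (1-p) + p/d
= (1 - 0.7800) + 0.7800/12
= 0.2200 + 0.0650
= 0.2850

0.2850


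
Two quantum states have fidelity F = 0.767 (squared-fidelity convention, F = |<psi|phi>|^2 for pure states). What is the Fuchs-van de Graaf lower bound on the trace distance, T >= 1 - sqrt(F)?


Fuchs-van de Graaf (squared-fidelity convention): 1 - sqrt(F) <= T <= sqrt(1 - F).
Lower bound: T >= 1 - sqrt(F)
sqrt(F) = sqrt(0.767) = 0.8758
T >= 1 - 0.8758
T >= 0.1242

0.1242


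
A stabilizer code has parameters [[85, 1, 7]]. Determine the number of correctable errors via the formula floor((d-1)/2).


Code parameters: [[85, 1, 7]], distance d = 7.
Number of correctable errors = floor((d-1)/2)
= floor((7 - 1)/2)
= floor(6/2)
= 3

3


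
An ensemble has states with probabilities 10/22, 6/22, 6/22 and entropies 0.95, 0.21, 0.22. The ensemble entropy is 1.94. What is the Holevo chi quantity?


chi = S(rho) - sum_i p_i * S(rho_i)
Weighted entropy = 10/22 * 0.95 + 6/22 * 0.21 + 6/22 * 0.22
= 0.5491
chi = 1.94 - 0.5491
= 1.3909

1.3909


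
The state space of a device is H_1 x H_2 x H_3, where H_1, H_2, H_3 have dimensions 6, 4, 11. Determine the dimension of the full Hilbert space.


dim(H_1 x H_2 x H_3) = 6 * 4 * 11
= 24 * 11
= 264

264


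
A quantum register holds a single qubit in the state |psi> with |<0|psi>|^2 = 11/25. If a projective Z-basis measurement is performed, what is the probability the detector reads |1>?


|alpha|^2 = 11/25 = 0.4400
|beta|^2 = 1 - 11/25 = 14/25 = 0.5600
P(|1>) = |beta|^2 = 0.5600

0.5600


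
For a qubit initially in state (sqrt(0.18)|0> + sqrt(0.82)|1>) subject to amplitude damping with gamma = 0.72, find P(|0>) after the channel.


For amplitude damping with parameter gamma on state sqrt(a)|0> + sqrt(b)|1>:
alpha^2 = 0.18, beta^2 = 0.82
P(|0>) = alpha^2 + gamma * beta^2
= 0.18 + 0.72 * 0.82
= 0.18 + 0.5904
= 0.7704

0.7704


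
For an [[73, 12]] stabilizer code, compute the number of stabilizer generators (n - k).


For an [[n,k]] stabilizer code:
Number of stabilizer generators = n - k
= 73 - 12
= 61

61


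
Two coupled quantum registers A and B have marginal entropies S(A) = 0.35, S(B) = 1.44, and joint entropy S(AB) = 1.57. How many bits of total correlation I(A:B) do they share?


I(A:B) = S(A) + S(B) - S(AB)
= 0.35 + 1.44 - 1.57
= 0.2200

0.2200


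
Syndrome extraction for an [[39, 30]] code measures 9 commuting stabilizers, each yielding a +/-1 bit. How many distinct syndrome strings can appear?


Each stabilizer generator gives a binary (+1 or -1) measurement outcome.
With 9 independent generators:
Total syndromes = 2^9
= 512

512


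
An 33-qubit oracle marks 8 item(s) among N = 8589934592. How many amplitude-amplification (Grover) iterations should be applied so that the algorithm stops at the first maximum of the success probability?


After j Grover iterations the success probability is P(j) = sin^2((2j+1)*theta), where sin(theta) = sqrt(k/N).
N = 2^33 = 8589934592, k = 8
sin(theta) = sqrt(k/N) = 3.051757812e-05
theta = arcsin(sqrt(k/N)) = 3.051757813e-05 rad
P(j) reaches its first maximum when (2j+1)*theta is as close as possible to pi/2, i.e. j = round(pi/(4*theta) - 1/2).
pi/(4*theta) - 1/2 = 25735.4270
(For comparison, the common estimate pi/4 * sqrt(N/k) = 25735.9270; the exact maximiser is used here.)
Optimal iterations = 25735

25735


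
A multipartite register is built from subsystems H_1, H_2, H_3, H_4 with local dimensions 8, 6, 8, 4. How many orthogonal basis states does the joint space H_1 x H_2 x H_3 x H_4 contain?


dim(H_1 x H_2 x H_3 x H_4) = 8 * 6 * 8 * 4
= 48 * 8 * 4
= 384 * 4
= 1536

1536


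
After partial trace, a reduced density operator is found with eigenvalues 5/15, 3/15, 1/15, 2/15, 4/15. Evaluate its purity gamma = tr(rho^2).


tr(rho^2) = sum of eigenvalues squared
= (5/15)^2 + (3/15)^2 + (1/15)^2 + (2/15)^2 + (4/15)^2
= (25 + 9 + 1 + 4 + 16) / 225
= 55/225
= 0.2444

0.2444


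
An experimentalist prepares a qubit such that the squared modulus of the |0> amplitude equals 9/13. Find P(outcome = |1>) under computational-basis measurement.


|alpha|^2 = 9/13 = 0.6923
|beta|^2 = 1 - 9/13 = 4/13 = 0.3077
P(|1>) = |beta|^2 = 0.3077

0.3077


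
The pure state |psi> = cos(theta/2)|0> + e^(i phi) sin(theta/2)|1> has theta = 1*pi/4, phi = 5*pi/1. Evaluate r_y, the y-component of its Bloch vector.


theta = 0.7854, phi = 15.7080
r_y = sin(theta)*sin(phi) = 0.7071 * 0.0000
r_y = 0.0000

0.0000


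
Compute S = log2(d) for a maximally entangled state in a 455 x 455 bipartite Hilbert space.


For a maximally entangled state in d x d:
S = log2(d) = log2(455)
= 8.8297

8.8297


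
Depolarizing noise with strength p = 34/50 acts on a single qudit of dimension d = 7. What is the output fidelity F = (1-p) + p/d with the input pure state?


F = (1-p) + p/d
= (1 - 0.6800) + 0.6800/7
= 0.3200 + 0.0971
= 0.4171

0.4171


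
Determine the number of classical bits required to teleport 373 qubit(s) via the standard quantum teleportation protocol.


Quantum teleportation requires 2 classical bits per qubit teleported.
373 qubit(s) -> 2 * 373 = 746 classical bits

746


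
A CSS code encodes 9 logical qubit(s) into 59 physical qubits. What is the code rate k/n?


Code rate R = k/n
= 9/59
= 0.1525

0.1525


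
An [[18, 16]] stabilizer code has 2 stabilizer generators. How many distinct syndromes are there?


Each stabilizer generator gives a binary (+1 or -1) measurement outcome.
With 2 independent generators:
Total syndromes = 2^2
= 4

4


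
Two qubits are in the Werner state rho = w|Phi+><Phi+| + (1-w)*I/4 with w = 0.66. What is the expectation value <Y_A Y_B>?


|Phi+> = (|00> + |11>)/sqrt(2)
For the pure Bell state, <Y_A Y_B> = -1 (Bell-state Pauli correlator).
The maximally-mixed part I/4 has tr(I/4 * P tensor P) = 0 for any traceless Pauli P.
So <Y_A Y_B>_rho = w * (-1) + (1 - w) * 0
= 0.66 * (-1)
= -0.6600

-0.6600


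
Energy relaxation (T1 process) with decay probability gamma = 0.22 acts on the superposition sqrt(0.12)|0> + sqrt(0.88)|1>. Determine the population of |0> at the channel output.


For amplitude damping with parameter gamma on state sqrt(a)|0> + sqrt(b)|1>:
alpha^2 = 0.12, beta^2 = 0.88
P(|0>) = alpha^2 + gamma * beta^2
= 0.12 + 0.22 * 0.88
= 0.12 + 0.1936
= 0.3136

0.3136


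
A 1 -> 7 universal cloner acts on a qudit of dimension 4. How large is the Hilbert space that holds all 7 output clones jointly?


Output space = H^(tensor 7) where dim(H) = 4
dim = 4^7
= 16 (after 2 factors)
= 64 (after 3 factors)
= 256 (after 4 factors)
= 1024 (after 5 factors)
= 4096 (after 6 factors)
= 16384 (after 7 factors)
= 16384

16384


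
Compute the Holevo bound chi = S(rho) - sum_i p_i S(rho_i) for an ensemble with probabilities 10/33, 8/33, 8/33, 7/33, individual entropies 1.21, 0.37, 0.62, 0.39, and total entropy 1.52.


chi = S(rho) - sum_i p_i * S(rho_i)
Weighted entropy = 10/33 * 1.21 + 8/33 * 0.37 + 8/33 * 0.62 + 7/33 * 0.39
= 0.6894
chi = 1.52 - 0.6894
= 0.8306

0.8306


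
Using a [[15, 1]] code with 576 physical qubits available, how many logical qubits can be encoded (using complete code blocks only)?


Each code block uses 15 physical qubits for 1 logical qubit(s).
Number of complete blocks = floor(576 / 15) = 38
Logical qubits = 38 * 1
= 38

38


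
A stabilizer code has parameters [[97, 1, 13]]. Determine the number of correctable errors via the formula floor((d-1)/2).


Code parameters: [[97, 1, 13]], distance d = 13.
Number of correctable errors = floor((d-1)/2)
= floor((13 - 1)/2)
= floor(12/2)
= 6

6


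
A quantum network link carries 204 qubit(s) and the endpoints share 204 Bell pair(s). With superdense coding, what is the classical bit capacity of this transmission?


Superdense coding allows 2 classical bits per shared entangled pair.
204 pair(s) -> 2 * 204 = 408 classical bits

408


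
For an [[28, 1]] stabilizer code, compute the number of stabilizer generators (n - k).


For an [[n,k]] stabilizer code:
Number of stabilizer generators = n - k
= 28 - 1
= 27

27


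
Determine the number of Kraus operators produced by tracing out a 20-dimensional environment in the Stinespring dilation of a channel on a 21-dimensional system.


Tracing out the environment in an orthonormal basis {|i>_E} gives Kraus operators K_i = <i|_E U |0>_E.
Number of Kraus operators = dim(H_env) = d_env
= 20

20


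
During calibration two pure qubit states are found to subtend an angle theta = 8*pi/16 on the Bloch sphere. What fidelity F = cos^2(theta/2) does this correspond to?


For states separated by angle theta on Bloch sphere:
F = cos^2(theta/2)
theta = 8*pi/16 = 1.5708
theta/2 = 0.7854
cos(theta/2) = 0.7071
F = 0.5000

0.5000


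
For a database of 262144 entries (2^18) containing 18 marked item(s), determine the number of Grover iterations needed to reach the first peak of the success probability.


After j Grover iterations the success probability is P(j) = sin^2((2j+1)*theta), where sin(theta) = sqrt(k/N).
N = 2^18 = 262144, k = 18
sin(theta) = sqrt(k/N) = 0.008286407592
theta = arcsin(sqrt(k/N)) = 0.008286502425 rad
P(j) reaches its first maximum when (2j+1)*theta is as close as possible to pi/2, i.e. j = round(pi/(4*theta) - 1/2).
pi/(4*theta) - 1/2 = 94.2804
(For comparison, the common estimate pi/4 * sqrt(N/k) = 94.7815; the exact maximiser is used here.)
Optimal iterations = 94

94


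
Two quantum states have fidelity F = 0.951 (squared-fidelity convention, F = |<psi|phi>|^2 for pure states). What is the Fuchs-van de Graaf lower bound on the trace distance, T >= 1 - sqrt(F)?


Fuchs-van de Graaf (squared-fidelity convention): 1 - sqrt(F) <= T <= sqrt(1 - F).
Lower bound: T >= 1 - sqrt(F)
sqrt(F) = sqrt(0.951) = 0.9752
T >= 1 - 0.9752
T >= 0.0248

0.0248


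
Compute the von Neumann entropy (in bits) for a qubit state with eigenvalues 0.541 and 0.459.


S = -p*log2(p) - (1-p)*log2(1-p)
p = 0.5410, 1-p = 0.4590
= -0.5410 * log2(0.5410) - 0.4590 * log2(0.4590)
= -(-0.4795) - (-0.5157)
= 0.9951

0.9951


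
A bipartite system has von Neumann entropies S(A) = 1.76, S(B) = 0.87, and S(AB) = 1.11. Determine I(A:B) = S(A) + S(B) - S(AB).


I(A:B) = S(A) + S(B) - S(AB)
= 1.76 + 0.87 - 1.11
= 1.5200

1.5200


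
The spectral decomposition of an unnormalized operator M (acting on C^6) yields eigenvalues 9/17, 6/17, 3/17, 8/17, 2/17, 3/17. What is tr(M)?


tr(M) = sum of eigenvalues
= 9/17 + 6/17 + 3/17 + 8/17 + 2/17 + 3/17
= 31/17
= 1.8235

1.8235


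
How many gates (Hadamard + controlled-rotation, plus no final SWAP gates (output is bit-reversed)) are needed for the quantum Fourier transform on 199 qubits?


Hadamard gates: 199
Controlled rotations: n*(n-1)/2 = 199*198/2 = 19701
SWAP gates: 0 (omitted)
Total = 199 + 19701
= 19900

19900


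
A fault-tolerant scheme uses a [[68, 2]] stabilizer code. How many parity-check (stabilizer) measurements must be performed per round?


For an [[n,k]] stabilizer code:
Number of stabilizer generators = n - k
= 68 - 2
= 66

66


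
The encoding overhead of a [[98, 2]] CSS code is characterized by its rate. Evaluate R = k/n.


Code rate R = k/n
= 2/98
= 0.0204

0.0204


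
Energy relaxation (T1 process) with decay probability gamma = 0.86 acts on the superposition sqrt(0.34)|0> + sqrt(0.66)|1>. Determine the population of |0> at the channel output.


For amplitude damping with parameter gamma on state sqrt(a)|0> + sqrt(b)|1>:
alpha^2 = 0.34, beta^2 = 0.66
P(|0>) = alpha^2 + gamma * beta^2
= 0.34 + 0.86 * 0.66
= 0.34 + 0.5676
= 0.9076

0.9076


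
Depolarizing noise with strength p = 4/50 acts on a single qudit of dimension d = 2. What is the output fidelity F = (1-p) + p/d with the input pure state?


F = (1-p) + p/d
= (1 - 0.0800) + 0.0800/2
= 0.9200 + 0.0400
= 0.9600

0.9600


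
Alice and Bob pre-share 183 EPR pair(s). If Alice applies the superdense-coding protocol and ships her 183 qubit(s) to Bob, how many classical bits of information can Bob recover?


Superdense coding allows 2 classical bits per shared entangled pair.
183 pair(s) -> 2 * 183 = 366 classical bits

366


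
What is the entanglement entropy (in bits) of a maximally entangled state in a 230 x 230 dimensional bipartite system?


For a maximally entangled state in d x d:
S = log2(d) = log2(230)
= 7.8455

7.8455


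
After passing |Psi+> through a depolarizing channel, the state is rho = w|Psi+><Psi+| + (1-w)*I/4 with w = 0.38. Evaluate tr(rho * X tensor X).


|Psi+> = (|01> + |10>)/sqrt(2)
For the pure Bell state, <X_A X_B> = +1 (Bell-state Pauli correlator).
The maximally-mixed part I/4 has tr(I/4 * P tensor P) = 0 for any traceless Pauli P.
So <X_A X_B>_rho = w * (+1) + (1 - w) * 0
= 0.38 * (+1)
= 0.3800

0.3800


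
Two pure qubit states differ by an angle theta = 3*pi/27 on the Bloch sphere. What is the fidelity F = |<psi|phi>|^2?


For states separated by angle theta on Bloch sphere:
F = cos^2(theta/2)
theta = 3*pi/27 = 0.3491
theta/2 = 0.1745
cos(theta/2) = 0.9848
F = 0.9698

0.9698


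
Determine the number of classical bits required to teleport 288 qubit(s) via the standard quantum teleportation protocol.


Quantum teleportation requires 2 classical bits per qubit teleported.
288 qubit(s) -> 2 * 288 = 576 classical bits

576


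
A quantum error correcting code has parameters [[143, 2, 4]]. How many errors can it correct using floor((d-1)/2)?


Code parameters: [[143, 2, 4]], distance d = 4.
Number of correctable errors = floor((d-1)/2)
= floor((4 - 1)/2)
= floor(3/2)
= 1

1


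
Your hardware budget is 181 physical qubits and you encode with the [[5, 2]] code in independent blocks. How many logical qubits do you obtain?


Each code block uses 5 physical qubits for 2 logical qubit(s).
Number of complete blocks = floor(181 / 5) = 36
Logical qubits = 36 * 2
= 72

72


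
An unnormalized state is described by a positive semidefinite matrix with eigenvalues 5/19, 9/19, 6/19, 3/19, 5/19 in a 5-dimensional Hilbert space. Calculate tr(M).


tr(M) = sum of eigenvalues
= 5/19 + 9/19 + 6/19 + 3/19 + 5/19
= 28/19
= 1.4737

1.4737


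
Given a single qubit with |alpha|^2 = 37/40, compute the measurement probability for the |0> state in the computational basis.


|alpha|^2 = 37/40 = 0.9250
|beta|^2 = 1 - 37/40 = 3/40 = 0.0750
P(|0>) = |alpha|^2 = 0.9250

0.9250


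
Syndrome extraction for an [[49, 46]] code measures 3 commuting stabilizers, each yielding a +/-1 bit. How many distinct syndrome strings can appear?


Each stabilizer generator gives a binary (+1 or -1) measurement outcome.
With 3 independent generators:
Total syndromes = 2^3
= 8

8


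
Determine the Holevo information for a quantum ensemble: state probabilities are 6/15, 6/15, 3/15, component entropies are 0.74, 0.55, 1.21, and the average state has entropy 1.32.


chi = S(rho) - sum_i p_i * S(rho_i)
Weighted entropy = 6/15 * 0.74 + 6/15 * 0.55 + 3/15 * 1.21
= 0.7580
chi = 1.32 - 0.7580
= 0.5620

0.5620


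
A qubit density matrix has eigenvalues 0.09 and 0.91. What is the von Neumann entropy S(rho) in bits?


S = -p*log2(p) - (1-p)*log2(1-p)
p = 0.0900, 1-p = 0.9100
= -0.0900 * log2(0.0900) - 0.9100 * log2(0.9100)
= -(-0.3127) - (-0.1238)
= 0.4365

0.4365


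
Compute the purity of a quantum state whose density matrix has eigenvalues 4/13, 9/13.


tr(rho^2) = sum of eigenvalues squared
= (4/13)^2 + (9/13)^2
= (16 + 81) / 169
= 97/169
= 0.5740

0.5740


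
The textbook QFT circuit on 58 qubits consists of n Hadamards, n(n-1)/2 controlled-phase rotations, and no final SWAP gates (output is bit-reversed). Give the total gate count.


Hadamard gates: 58
Controlled rotations: n*(n-1)/2 = 58*57/2 = 1653
SWAP gates: 0 (omitted)
Total = 58 + 1653
= 1711

1711


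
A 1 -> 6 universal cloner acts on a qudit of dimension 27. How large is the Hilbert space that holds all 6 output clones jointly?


Output space = H^(tensor 6) where dim(H) = 27
dim = 27^6
= 729 (after 2 factors)
= 19683 (after 3 factors)
= 531441 (after 4 factors)
= 14348907 (after 5 factors)
= 387420489 (after 6 factors)
= 387420489

387420489


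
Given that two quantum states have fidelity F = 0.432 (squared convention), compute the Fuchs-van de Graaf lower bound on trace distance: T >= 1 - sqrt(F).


Fuchs-van de Graaf (squared-fidelity convention): 1 - sqrt(F) <= T <= sqrt(1 - F).
Lower bound: T >= 1 - sqrt(F)
sqrt(F) = sqrt(0.432) = 0.6573
T >= 1 - 0.6573
T >= 0.3427

0.3427


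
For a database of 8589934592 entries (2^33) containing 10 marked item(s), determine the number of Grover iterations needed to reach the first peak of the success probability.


After j Grover iterations the success probability is P(j) = sin^2((2j+1)*theta), where sin(theta) = sqrt(k/N).
N = 2^33 = 8589934592, k = 10
sin(theta) = sqrt(k/N) = 3.41196896e-05
theta = arcsin(sqrt(k/N)) = 3.41196896e-05 rad
P(j) reaches its first maximum when (2j+1)*theta is as close as possible to pi/2, i.e. j = round(pi/(4*theta) - 1/2).
pi/(4*theta) - 1/2 = 23018.4129
(For comparison, the common estimate pi/4 * sqrt(N/k) = 23018.9129; the exact maximiser is used here.)
Optimal iterations = 23018

23018


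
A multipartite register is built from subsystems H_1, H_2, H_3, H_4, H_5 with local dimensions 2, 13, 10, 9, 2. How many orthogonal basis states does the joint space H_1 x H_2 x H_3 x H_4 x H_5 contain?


dim(H_1 x H_2 x H_3 x H_4 x H_5) = 2 * 13 * 10 * 9 * 2
= 26 * 10 * 9 * 2
= 260 * 9 * 2
= 2340 * 2
= 4680

4680


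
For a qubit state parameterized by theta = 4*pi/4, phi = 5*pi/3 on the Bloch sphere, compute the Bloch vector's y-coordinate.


theta = 3.1416, phi = 5.2360
r_y = sin(theta)*sin(phi) = 0.0000 * -0.8660
r_y = 0.0000

0.0000


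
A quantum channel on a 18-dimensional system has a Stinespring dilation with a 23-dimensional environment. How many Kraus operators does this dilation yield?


Tracing out the environment in an orthonormal basis {|i>_E} gives Kraus operators K_i = <i|_E U |0>_E.
Number of Kraus operators = dim(H_env) = d_env
= 23

23


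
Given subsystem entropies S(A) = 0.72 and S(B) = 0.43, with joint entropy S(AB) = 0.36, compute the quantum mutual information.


I(A:B) = S(A) + S(B) - S(AB)
= 0.72 + 0.43 - 0.36
= 0.7900

0.7900


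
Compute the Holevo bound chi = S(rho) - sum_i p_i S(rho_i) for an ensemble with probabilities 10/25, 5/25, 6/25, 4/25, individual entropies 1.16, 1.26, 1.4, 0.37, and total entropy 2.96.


chi = S(rho) - sum_i p_i * S(rho_i)
Weighted entropy = 10/25 * 1.16 + 5/25 * 1.26 + 6/25 * 1.4 + 4/25 * 0.37
= 1.1112
chi = 2.96 - 1.1112
= 1.8488

1.8488


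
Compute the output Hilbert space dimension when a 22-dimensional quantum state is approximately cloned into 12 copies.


Output space = H^(tensor 12) where dim(H) = 22
dim = 22^12
= 484 (after 2 factors)
= 10648 (after 3 factors)
= 234256 (after 4 factors)
= 5153632 (after 5 factors)
= 113379904 (after 6 factors)
= 2494357888 (after 7 factors)
= 54875873536 (after 8 factors)
= 1207269217792 (after 9 factors)
= 26559922791424 (after 10 factors)
= 584318301411328 (after 11 factors)
= 12855002631049216 (after 12 factors)
= 12855002631049216

12855002631049216


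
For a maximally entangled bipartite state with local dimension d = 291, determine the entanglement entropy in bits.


For a maximally entangled state in d x d:
S = log2(d) = log2(291)
= 8.1849

8.1849


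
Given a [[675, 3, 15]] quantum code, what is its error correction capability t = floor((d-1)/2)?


Code parameters: [[675, 3, 15]], distance d = 15.
Number of correctable errors = floor((d-1)/2)
= floor((15 - 1)/2)
= floor(14/2)
= 7

7


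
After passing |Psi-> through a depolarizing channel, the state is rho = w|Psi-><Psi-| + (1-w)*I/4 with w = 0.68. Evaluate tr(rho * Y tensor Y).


|Psi-> = (|01> - |10>)/sqrt(2)
For the pure Bell state, <Y_A Y_B> = -1 (Bell-state Pauli correlator).
The maximally-mixed part I/4 has tr(I/4 * P tensor P) = 0 for any traceless Pauli P.
So <Y_A Y_B>_rho = w * (-1) + (1 - w) * 0
= 0.68 * (-1)
= -0.6800

-0.6800


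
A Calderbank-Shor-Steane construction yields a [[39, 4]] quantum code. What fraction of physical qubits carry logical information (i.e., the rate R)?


Code rate R = k/n
= 4/39
= 0.1026

0.1026


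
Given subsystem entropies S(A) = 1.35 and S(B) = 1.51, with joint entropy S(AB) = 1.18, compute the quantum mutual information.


I(A:B) = S(A) + S(B) - S(AB)
= 1.35 + 1.51 - 1.18
= 1.6800

1.6800


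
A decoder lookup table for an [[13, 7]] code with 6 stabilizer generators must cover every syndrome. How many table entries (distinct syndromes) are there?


Each stabilizer generator gives a binary (+1 or -1) measurement outcome.
With 6 independent generators:
Total syndromes = 2^6
= 64

64


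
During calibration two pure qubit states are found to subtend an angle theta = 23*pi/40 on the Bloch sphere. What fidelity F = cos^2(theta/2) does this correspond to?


For states separated by angle theta on Bloch sphere:
F = cos^2(theta/2)
theta = 23*pi/40 = 1.8064
theta/2 = 0.9032
cos(theta/2) = 0.6191
F = 0.3833

0.3833


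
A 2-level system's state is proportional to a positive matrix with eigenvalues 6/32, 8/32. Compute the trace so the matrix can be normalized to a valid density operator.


tr(M) = sum of eigenvalues
= 6/32 + 8/32
= 14/32
= 0.4375

0.4375


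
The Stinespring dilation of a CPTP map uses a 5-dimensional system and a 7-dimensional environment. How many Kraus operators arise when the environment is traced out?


Tracing out the environment in an orthonormal basis {|i>_E} gives Kraus operators K_i = <i|_E U |0>_E.
Number of Kraus operators = dim(H_env) = d_env
= 7

7


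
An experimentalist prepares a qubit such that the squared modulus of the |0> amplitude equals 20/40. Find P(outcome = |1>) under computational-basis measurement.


|alpha|^2 = 20/40 = 0.5000
|beta|^2 = 1 - 20/40 = 20/40 = 0.5000
P(|1>) = |beta|^2 = 0.5000

0.5000


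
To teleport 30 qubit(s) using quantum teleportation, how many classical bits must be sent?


Quantum teleportation requires 2 classical bits per qubit teleported.
30 qubit(s) -> 2 * 30 = 60 classical bits

60


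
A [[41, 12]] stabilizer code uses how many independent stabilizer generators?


For an [[n,k]] stabilizer code:
Number of stabilizer generators = n - k
= 41 - 12
= 29

29


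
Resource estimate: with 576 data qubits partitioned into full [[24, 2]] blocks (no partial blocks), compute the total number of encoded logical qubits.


Each code block uses 24 physical qubits for 2 logical qubit(s).
Number of complete blocks = floor(576 / 24) = 24
Logical qubits = 24 * 2
= 48

48


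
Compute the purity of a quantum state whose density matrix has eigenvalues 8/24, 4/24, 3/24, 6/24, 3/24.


tr(rho^2) = sum of eigenvalues squared
= (8/24)^2 + (4/24)^2 + (3/24)^2 + (6/24)^2 + (3/24)^2
= (64 + 16 + 9 + 36 + 9) / 576
= 134/576
= 0.2326

0.2326


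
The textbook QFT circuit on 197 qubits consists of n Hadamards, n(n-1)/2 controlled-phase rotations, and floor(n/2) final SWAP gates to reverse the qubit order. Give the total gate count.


Hadamard gates: 197
Controlled rotations: n*(n-1)/2 = 197*196/2 = 19306
SWAP gates: floor(n/2) = floor(197/2) = 98
Total = 197 + 19306 + 98
= 19601

19601


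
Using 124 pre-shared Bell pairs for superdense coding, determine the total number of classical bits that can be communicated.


Superdense coding allows 2 classical bits per shared entangled pair.
124 pair(s) -> 2 * 124 = 248 classical bits

248


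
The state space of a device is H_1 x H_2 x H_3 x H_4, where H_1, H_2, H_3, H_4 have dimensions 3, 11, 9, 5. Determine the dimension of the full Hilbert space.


dim(H_1 x H_2 x H_3 x H_4) = 3 * 11 * 9 * 5
= 33 * 9 * 5
= 297 * 5
= 1485

1485


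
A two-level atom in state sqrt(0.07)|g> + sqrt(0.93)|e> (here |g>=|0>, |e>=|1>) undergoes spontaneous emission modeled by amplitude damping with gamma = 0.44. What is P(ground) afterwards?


For amplitude damping with parameter gamma on state sqrt(a)|0> + sqrt(b)|1>:
alpha^2 = 0.07, beta^2 = 0.93
P(|0>) = alpha^2 + gamma * beta^2
= 0.07 + 0.44 * 0.93
= 0.07 + 0.4092
= 0.4792

0.4792


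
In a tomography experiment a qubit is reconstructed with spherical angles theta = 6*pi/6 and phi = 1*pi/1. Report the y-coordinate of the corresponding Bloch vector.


theta = 3.1416, phi = 3.1416
r_y = sin(theta)*sin(phi) = 0.0000 * 0.0000
r_y = 0.0000

0.0000


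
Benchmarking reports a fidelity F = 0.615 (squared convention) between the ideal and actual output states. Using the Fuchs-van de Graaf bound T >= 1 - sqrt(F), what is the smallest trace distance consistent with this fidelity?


Fuchs-van de Graaf (squared-fidelity convention): 1 - sqrt(F) <= T <= sqrt(1 - F).
Lower bound: T >= 1 - sqrt(F)
sqrt(F) = sqrt(0.615) = 0.7842
T >= 1 - 0.7842
T >= 0.2158

0.2158


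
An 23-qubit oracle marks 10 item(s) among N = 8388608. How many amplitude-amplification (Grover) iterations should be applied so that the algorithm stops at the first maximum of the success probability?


After j Grover iterations the success probability is P(j) = sin^2((2j+1)*theta), where sin(theta) = sqrt(k/N).
N = 2^23 = 8388608, k = 10
sin(theta) = sqrt(k/N) = 0.001091830067
theta = arcsin(sqrt(k/N)) = 0.001091830284 rad
P(j) reaches its first maximum when (2j+1)*theta is as close as possible to pi/2, i.e. j = round(pi/(4*theta) - 1/2).
pi/(4*theta) - 1/2 = 718.8409
(For comparison, the common estimate pi/4 * sqrt(N/k) = 719.3410; the exact maximiser is used here.)
Optimal iterations = 719

719


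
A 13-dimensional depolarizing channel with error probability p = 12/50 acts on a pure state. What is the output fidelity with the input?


F = (1-p) + p/d
= (1 - 0.2400) + 0.2400/13
= 0.7600 + 0.0185
= 0.7785

0.7785


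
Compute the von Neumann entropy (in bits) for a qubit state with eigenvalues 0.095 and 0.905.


S = -p*log2(p) - (1-p)*log2(1-p)
p = 0.0950, 1-p = 0.9050
= -0.0950 * log2(0.0950) - 0.9050 * log2(0.9050)
= -(-0.3226) - (-0.1303)
= 0.4529

0.4529


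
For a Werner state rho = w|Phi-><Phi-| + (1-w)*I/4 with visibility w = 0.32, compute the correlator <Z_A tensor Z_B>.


|Phi-> = (|00> - |11>)/sqrt(2)
For the pure Bell state, <Z_A Z_B> = +1 (Bell-state Pauli correlator).
The maximally-mixed part I/4 has tr(I/4 * P tensor P) = 0 for any traceless Pauli P.
So <Z_A Z_B>_rho = w * (+1) + (1 - w) * 0
= 0.32 * (+1)
= 0.3200

0.3200


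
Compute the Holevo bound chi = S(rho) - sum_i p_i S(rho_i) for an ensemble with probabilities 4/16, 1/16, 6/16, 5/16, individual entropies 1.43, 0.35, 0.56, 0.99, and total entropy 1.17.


chi = S(rho) - sum_i p_i * S(rho_i)
Weighted entropy = 4/16 * 1.43 + 1/16 * 0.35 + 6/16 * 0.56 + 5/16 * 0.99
= 0.8988
chi = 1.17 - 0.8988
= 0.2712

0.2712


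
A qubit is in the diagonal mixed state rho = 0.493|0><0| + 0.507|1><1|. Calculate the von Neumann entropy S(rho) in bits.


S = -p*log2(p) - (1-p)*log2(1-p)
p = 0.4930, 1-p = 0.5070
= -0.4930 * log2(0.4930) - 0.5070 * log2(0.5070)
= -(-0.5030) - (-0.4968)
= 0.9999

0.9999


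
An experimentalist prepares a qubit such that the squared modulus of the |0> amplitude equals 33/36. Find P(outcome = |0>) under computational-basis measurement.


|alpha|^2 = 33/36 = 0.9167
|beta|^2 = 1 - 33/36 = 3/36 = 0.0833
P(|0>) = |alpha|^2 = 0.9167

0.9167


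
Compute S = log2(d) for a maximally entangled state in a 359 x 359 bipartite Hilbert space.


For a maximally entangled state in d x d:
S = log2(d) = log2(359)
= 8.4878

8.4878


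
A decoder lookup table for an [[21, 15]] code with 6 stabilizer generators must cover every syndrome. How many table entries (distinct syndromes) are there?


Each stabilizer generator gives a binary (+1 or -1) measurement outcome.
With 6 independent generators:
Total syndromes = 2^6
= 64

64


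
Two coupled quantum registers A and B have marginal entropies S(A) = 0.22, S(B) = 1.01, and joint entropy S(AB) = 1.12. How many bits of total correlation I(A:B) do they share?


I(A:B) = S(A) + S(B) - S(AB)
= 0.22 + 1.01 - 1.12
= 0.1100

0.1100
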